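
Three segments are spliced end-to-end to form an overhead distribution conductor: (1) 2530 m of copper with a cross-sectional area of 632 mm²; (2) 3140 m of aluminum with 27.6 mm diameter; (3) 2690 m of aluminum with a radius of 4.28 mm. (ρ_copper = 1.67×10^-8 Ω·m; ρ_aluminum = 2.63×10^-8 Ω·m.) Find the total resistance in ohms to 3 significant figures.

1.43 Ω

Seg 1: A = 632 mm² = 6.320e-04 m²
R_1 = (1.67×10^-8)(2530)/(6.320e-04) = 0.06685 Ω
Seg 2: A = π(d/2)² = π(1.3800e-02 m)² = 5.983e-04 m²
R_2 = (2.63×10^-8)(3140)/(5.983e-04) = 0.138 Ω
Seg 3: A = πr² = π(4.2800e-03 m)² = 5.755e-05 m²
R_3 = (2.63×10^-8)(2690)/(5.755e-05) = 1.229 Ω
R_total = R_1 + R_2 + R_3 = 1.43 Ω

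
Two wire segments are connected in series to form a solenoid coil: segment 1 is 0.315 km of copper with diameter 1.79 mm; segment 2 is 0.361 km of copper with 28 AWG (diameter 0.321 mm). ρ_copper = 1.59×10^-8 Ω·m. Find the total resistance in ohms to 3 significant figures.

Segment 1: A = π(d/2)² = π(8.9500e-04 m)² = 2.516e-06 m²
R₁ = ρL/A = (1.59×10^-8)(315)/(2.516e-06) = 1.99 Ω
Segment 2: A = π(0.321/2 mm)² = π(1.6050e-04 m)² = 8.093e-08 m²
R₂ = (1.59×10^-8)(361)/(8.093e-08) = 70.93 Ω
R = R₁ + R₂ = 72.9 Ω

72.9 Ω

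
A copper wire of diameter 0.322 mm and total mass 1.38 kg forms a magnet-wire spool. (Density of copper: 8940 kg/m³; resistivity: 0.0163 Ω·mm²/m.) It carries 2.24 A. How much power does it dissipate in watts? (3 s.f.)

ρ = 0.0163 Ω·mm²/m = 1.63×10^-8 Ω·m
A = π(d/2)² = π(1.6100e-04 m)² = 8.1433e-08 m²
L = m/(density·A) = 1.38/(8940×8.1433e-08) = 1896 m
R = ρL/A = (1.63×10^-8)(1896)/(8.1433e-08) = 379.4 Ω
P = I²R = (2.24)² × 379.4 = 1900 W

1900 W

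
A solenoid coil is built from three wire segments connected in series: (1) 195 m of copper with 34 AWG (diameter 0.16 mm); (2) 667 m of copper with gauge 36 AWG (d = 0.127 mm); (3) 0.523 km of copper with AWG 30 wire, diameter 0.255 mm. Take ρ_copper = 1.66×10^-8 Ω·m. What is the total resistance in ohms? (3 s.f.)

Seg 1: A = π(0.16/2 mm)² = π(8.0000e-05 m)² = 2.011e-08 m²
R_1 = (1.66×10^-8)(195)/(2.011e-08) = 161 Ω
Seg 2: A = π(0.127/2 mm)² = π(6.3500e-05 m)² = 1.267e-08 m²
R_2 = (1.66×10^-8)(667)/(1.267e-08) = 874.1 Ω
Seg 3: A = π(0.255/2 mm)² = π(1.2750e-04 m)² = 5.107e-08 m²
R_3 = (1.66×10^-8)(523)/(5.107e-08) = 170 Ω
R_total = R_1 + R_2 + R_3 = 1210 Ω

1210 Ω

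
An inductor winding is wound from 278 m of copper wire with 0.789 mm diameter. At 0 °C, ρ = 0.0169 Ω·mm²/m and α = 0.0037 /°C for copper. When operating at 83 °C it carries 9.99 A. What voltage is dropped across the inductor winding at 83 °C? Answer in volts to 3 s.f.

ρ = 0.0169 Ω·mm²/m = 1.69×10^-8 Ω·m
A = π(d/2)² = π(3.9450e-04 m)² = 4.889e-07 m²
R₍0₎ = ρL/A = (1.69×10^-8)(278)/(4.889e-07) = 9.609 Ω
R₍83₎ = R₍0₎(1 + αΔT) = 9.609 × (1 + 0.0037×83) = 12.56 Ω
V = IR = 9.99 × 12.56 = 125 V

125 V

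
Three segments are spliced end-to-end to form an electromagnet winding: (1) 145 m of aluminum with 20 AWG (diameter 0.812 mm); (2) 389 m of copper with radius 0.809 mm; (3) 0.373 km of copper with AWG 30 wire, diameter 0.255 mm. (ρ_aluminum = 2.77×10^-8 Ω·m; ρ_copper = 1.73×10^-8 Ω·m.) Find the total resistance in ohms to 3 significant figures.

137 Ω

Seg 1: A = π(0.812/2 mm)² = π(4.0600e-04 m)² = 5.178e-07 m²
R_1 = (2.77×10^-8)(145)/(5.178e-07) = 7.756 Ω
Seg 2: A = πr² = π(8.0900e-04 m)² = 2.056e-06 m²
R_2 = (1.73×10^-8)(389)/(2.056e-06) = 3.273 Ω
Seg 3: A = π(0.255/2 mm)² = π(1.2750e-04 m)² = 5.107e-08 m²
R_3 = (1.73×10^-8)(373)/(5.107e-08) = 126.4 Ω
R_total = R_1 + R_2 + R_3 = 137 Ω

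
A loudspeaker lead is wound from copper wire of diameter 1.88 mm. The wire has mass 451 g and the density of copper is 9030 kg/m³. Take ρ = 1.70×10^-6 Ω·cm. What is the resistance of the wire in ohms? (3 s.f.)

ρ = 1.70×10^-6 Ω·cm = 1.70×10^-8 Ω·m
A = π(d/2)² = π(9.4000e-04 m)² = 2.7759e-06 m²
L = m/(density·A) = 0.451/(9030×2.7759e-06) = 17.99 m
R = ρL/A = (1.70×10^-8)(17.99)/(2.7759e-06) = 0.110 Ω

0.110 Ω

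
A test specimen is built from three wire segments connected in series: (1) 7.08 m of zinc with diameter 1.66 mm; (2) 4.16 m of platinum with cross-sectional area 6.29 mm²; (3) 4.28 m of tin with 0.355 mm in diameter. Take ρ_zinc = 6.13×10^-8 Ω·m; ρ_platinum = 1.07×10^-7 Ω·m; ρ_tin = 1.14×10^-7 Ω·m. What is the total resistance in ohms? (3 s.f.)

5.20 Ω

Seg 1: A = π(d/2)² = π(8.3000e-04 m)² = 2.164e-06 m²
R_1 = (6.13×10^-8)(7.08)/(2.164e-06) = 0.2005 Ω
Seg 2: A = 6.29 mm² = 6.290e-06 m²
R_2 = (1.07×10^-7)(4.16)/(6.290e-06) = 0.07077 Ω
Seg 3: A = π(d/2)² = π(1.7750e-04 m)² = 9.898e-08 m²
R_3 = (1.14×10^-7)(4.28)/(9.898e-08) = 4.929 Ω
R_total = R_1 + R_2 + R_3 = 5.20 Ω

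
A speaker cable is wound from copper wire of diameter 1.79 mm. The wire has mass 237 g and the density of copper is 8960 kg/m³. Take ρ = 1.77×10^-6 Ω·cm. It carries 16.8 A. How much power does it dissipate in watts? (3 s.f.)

20.9 W

ρ = 1.77×10^-6 Ω·cm = 1.77×10^-8 Ω·m
A = π(d/2)² = π(8.9500e-04 m)² = 2.5165e-06 m²
L = m/(density·A) = 0.237/(8960×2.5165e-06) = 10.51 m
R = ρL/A = (1.77×10^-8)(10.51)/(2.5165e-06) = 0.07393 Ω
P = I²R = (16.8)² × 0.07393 = 20.9 W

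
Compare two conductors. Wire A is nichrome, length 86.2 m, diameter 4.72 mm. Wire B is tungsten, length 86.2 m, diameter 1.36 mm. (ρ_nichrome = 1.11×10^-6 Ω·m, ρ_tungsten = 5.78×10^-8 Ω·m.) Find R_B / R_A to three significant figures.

0.627

R ∝ ρL/d², so R_B/R_A = (ρ_B/ρ_A) × (d_A/d_B)²
= (5.78×10^-8/1.11×10^-6) × (4.72/1.36)² = 0.627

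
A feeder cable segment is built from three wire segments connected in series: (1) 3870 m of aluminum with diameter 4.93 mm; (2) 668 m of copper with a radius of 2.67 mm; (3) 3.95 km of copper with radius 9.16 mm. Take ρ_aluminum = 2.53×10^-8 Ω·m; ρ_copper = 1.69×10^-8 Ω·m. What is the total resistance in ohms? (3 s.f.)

5.89 Ω

Seg 1: A = π(d/2)² = π(2.4650e-03 m)² = 1.909e-05 m²
R_1 = (2.53×10^-8)(3870)/(1.909e-05) = 5.129 Ω
Seg 2: A = πr² = π(2.6700e-03 m)² = 2.240e-05 m²
R_2 = (1.69×10^-8)(668)/(2.240e-05) = 0.5041 Ω
Seg 3: A = πr² = π(9.1600e-03 m)² = 2.636e-04 m²
R_3 = (1.69×10^-8)(3950)/(2.636e-04) = 0.2532 Ω
R_total = R_1 + R_2 + R_3 = 5.89 Ω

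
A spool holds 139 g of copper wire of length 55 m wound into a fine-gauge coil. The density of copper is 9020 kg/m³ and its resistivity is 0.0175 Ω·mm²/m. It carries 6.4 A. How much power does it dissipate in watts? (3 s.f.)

ρ = 0.0175 Ω·mm²/m = 1.75×10^-8 Ω·m
A = m/(density·L) = 0.139/(9020×55) = 2.8019e-07 m²
R = ρL/A = (1.75×10^-8)(55)/(2.8019e-07) = 3.435 Ω
P = I²R = (6.4)² × 3.435 = 141 W

141 W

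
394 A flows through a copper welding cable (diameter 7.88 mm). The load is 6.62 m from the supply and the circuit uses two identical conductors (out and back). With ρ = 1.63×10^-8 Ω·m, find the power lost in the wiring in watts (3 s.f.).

687 W

A = π(d/2)² = π(3.9400e-03 m)² = 4.877e-05 m²
Total conductor length (both ways) L = 2 × 6.62 = 13.24 m
R = ρL/A = (1.63×10^-8)(13.24)/(4.877e-05) = 0.004425 Ω
P = I²R = (394)² × 0.004425 = 687 W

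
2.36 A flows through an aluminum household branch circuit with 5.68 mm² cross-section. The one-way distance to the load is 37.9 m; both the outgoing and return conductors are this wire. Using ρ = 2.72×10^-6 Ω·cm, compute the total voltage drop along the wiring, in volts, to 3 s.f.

0.857 V

ρ = 2.72×10^-6 Ω·cm = 2.72×10^-8 Ω·m
A = 5.68 mm² = 5.680e-06 m²
Total conductor length (both ways) L = 2 × 37.9 = 75.8 m
R = ρL/A = (2.72×10^-8)(75.8)/(5.680e-06) = 0.363 Ω
V = IR = 2.36 × 0.363 = 0.857 V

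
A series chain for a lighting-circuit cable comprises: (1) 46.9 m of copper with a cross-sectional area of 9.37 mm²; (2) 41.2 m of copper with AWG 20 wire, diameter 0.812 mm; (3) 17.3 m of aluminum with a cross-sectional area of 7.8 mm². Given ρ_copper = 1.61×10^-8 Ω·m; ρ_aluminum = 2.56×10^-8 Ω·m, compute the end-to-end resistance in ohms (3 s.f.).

Seg 1: A = 9.37 mm² = 9.370e-06 m²
R_1 = (1.61×10^-8)(46.9)/(9.370e-06) = 0.08059 Ω
Seg 2: A = π(0.812/2 mm)² = π(4.0600e-04 m)² = 5.178e-07 m²
R_2 = (1.61×10^-8)(41.2)/(5.178e-07) = 1.281 Ω
Seg 3: A = 7.8 mm² = 7.800e-06 m²
R_3 = (2.56×10^-8)(17.3)/(7.800e-06) = 0.05678 Ω
R_total = R_1 + R_2 + R_3 = 1.42 Ω

1.42 Ω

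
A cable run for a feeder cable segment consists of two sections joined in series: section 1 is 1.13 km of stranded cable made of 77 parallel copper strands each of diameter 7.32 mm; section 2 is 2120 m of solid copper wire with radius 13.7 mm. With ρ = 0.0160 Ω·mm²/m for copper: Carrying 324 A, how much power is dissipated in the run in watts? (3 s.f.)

ρ = 0.0160 Ω·mm²/m = 1.60×10^-8 Ω·m
Section 1: A_strand = π(3.6600e-03)² = 4.208e-05 m²; R₁ = ρL/(N·A_s) = (1.60×10^-8)(1130)/(77×4.208e-05) = 0.00558 Ω
Section 2: A = πr² = π(1.3700e-02 m)² = 5.896e-04 m²
R₂ = (1.60×10^-8)(2120)/(5.896e-04) = 0.05753 Ω
R = R₁ + R₂ = 0.06311 Ω
P = I²R = (324)² × 0.06311 = 6620 W

6620 W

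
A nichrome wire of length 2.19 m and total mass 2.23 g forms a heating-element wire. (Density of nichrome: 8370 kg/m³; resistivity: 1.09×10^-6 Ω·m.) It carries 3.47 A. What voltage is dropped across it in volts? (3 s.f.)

A = m/(density·L) = 0.00223/(8370×2.19) = 1.2166e-07 m²
R = ρL/A = (1.09×10^-6)(2.19)/(1.2166e-07) = 19.62 Ω
V = IR = 3.47 × 19.62 = 68.1 V

68.1 V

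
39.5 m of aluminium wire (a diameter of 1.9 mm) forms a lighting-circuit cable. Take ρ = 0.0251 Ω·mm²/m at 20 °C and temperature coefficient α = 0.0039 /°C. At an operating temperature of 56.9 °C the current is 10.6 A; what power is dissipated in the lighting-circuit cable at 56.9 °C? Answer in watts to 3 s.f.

ρ = 0.0251 Ω·mm²/m = 2.51×10^-8 Ω·m
A = π(d/2)² = π(9.5000e-04 m)² = 2.835e-06 m²
R₍20₎ = ρL/A = (2.51×10^-8)(39.5)/(2.835e-06) = 0.3497 Ω
R₍56.9₎ = R₍20₎(1 + αΔT) = 0.3497 × (1 + 0.0039×36.9) = 0.4 Ω
P = I²R = (10.6)² × 0.4 = 44.9 W

44.9 W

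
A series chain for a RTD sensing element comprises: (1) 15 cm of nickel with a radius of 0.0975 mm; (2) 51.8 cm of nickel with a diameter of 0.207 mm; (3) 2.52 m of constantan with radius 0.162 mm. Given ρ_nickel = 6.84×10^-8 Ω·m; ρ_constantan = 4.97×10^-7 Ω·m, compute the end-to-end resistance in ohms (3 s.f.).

Seg 1: A = πr² = π(9.7500e-05 m)² = 2.986e-08 m²
R_1 = (6.84×10^-8)(0.15)/(2.986e-08) = 0.3435 Ω
Seg 2: A = π(d/2)² = π(1.0350e-04 m)² = 3.365e-08 m²
R_2 = (6.84×10^-8)(0.518)/(3.365e-08) = 1.053 Ω
Seg 3: A = πr² = π(1.6200e-04 m)² = 8.245e-08 m²
R_3 = (4.97×10^-7)(2.52)/(8.245e-08) = 15.19 Ω
R_total = R_1 + R_2 + R_3 = 16.6 Ω

16.6 Ω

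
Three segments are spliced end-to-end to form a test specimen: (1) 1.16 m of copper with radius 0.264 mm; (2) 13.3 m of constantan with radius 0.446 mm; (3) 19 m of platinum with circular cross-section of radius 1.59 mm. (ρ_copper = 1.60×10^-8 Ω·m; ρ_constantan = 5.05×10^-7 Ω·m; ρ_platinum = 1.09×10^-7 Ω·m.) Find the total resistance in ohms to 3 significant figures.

Seg 1: A = πr² = π(2.6400e-04 m)² = 2.190e-07 m²
R_1 = (1.60×10^-8)(1.16)/(2.190e-07) = 0.08477 Ω
Seg 2: A = πr² = π(4.4600e-04 m)² = 6.249e-07 m²
R_2 = (5.05×10^-7)(13.3)/(6.249e-07) = 10.75 Ω
Seg 3: A = πr² = π(1.5900e-03 m)² = 7.942e-06 m²
R_3 = (1.09×10^-7)(19)/(7.942e-06) = 0.2608 Ω
R_total = R_1 + R_2 + R_3 = 11.1 Ω

11.1 Ω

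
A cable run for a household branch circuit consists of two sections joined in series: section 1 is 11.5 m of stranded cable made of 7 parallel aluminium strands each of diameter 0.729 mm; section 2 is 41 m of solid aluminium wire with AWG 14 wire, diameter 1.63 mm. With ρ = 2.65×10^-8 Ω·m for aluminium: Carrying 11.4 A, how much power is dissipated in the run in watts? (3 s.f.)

Section 1: A_strand = π(3.6450e-04)² = 4.174e-07 m²; R₁ = ρL/(N·A_s) = (2.65×10^-8)(11.5)/(7×4.174e-07) = 0.1043 Ω
Section 2: A = π(1.63/2 mm)² = π(8.1500e-04 m)² = 2.087e-06 m²
R₂ = (2.65×10^-8)(41)/(2.087e-06) = 0.5207 Ω
R = R₁ + R₂ = 0.625 Ω
P = I²R = (11.4)² × 0.625 = 81.2 W

81.2 W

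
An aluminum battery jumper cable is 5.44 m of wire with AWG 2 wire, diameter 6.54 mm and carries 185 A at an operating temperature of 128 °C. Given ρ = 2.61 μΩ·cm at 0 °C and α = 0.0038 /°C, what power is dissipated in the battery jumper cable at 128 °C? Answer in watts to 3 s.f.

215 W

ρ = 2.61 μΩ·cm = 2.61×10^-8 Ω·m
A = π(6.54/2 mm)² = π(3.2700e-03 m)² = 3.359e-05 m²
R₍0₎ = ρL/A = (2.61×10^-8)(5.44)/(3.359e-05) = 0.004227 Ω
R₍128₎ = R₍0₎(1 + αΔT) = 0.004227 × (1 + 0.0038×128) = 0.006282 Ω
P = I²R = (185)² × 0.006282 = 215 W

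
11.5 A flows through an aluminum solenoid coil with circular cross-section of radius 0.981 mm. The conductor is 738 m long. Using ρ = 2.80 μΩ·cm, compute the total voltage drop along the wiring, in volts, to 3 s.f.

ρ = 2.80 μΩ·cm = 2.80×10^-8 Ω·m
A = πr² = π(9.8100e-04 m)² = 3.023e-06 m²
R = ρL/A = (2.80×10^-8)(738)/(3.023e-06) = 6.835 Ω
V = IR = 11.5 × 6.835 = 78.6 V

78.6 V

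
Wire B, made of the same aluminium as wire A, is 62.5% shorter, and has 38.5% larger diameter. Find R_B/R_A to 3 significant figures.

0.195

R ∝ L/d², so R_B/R_A = (1 − 62.5/100) × (1 + 38.5/100)⁻²
= 0.375 × 0.5213 = 0.195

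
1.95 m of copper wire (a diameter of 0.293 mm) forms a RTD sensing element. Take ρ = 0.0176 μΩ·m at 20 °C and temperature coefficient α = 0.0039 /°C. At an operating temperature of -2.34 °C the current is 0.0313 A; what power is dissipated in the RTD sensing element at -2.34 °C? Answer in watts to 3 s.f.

4.55×10^-4 W

ρ = 0.0176 μΩ·m = 1.76×10^-8 Ω·m
A = π(d/2)² = π(1.4650e-04 m)² = 6.743e-08 m²
R₍20₎ = ρL/A = (1.76×10^-8)(1.95)/(6.743e-08) = 0.509 Ω
R₍-2.34₎ = R₍20₎(1 + αΔT) = 0.509 × (1 + 0.0039×-22.3) = 0.4647 Ω
P = I²R = (0.0313)² × 0.4647 = 4.55×10^-4 W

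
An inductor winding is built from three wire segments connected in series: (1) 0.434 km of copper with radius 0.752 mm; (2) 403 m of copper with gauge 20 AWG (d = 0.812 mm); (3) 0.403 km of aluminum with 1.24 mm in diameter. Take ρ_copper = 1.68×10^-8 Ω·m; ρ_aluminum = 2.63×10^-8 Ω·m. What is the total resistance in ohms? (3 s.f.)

Seg 1: A = πr² = π(7.5200e-04 m)² = 1.777e-06 m²
R_1 = (1.68×10^-8)(434)/(1.777e-06) = 4.104 Ω
Seg 2: A = π(0.812/2 mm)² = π(4.0600e-04 m)² = 5.178e-07 m²
R_2 = (1.68×10^-8)(403)/(5.178e-07) = 13.07 Ω
Seg 3: A = π(d/2)² = π(6.2000e-04 m)² = 1.208e-06 m²
R_3 = (2.63×10^-8)(403)/(1.208e-06) = 8.777 Ω
R_total = R_1 + R_2 + R_3 = 26.0 Ω

26.0 Ω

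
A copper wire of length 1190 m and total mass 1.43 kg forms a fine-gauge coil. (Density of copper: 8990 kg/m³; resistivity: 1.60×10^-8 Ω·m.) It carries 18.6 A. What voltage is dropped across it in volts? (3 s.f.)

A = m/(density·L) = 1.43/(8990×1190) = 1.3367e-07 m²
R = ρL/A = (1.60×10^-8)(1190)/(1.3367e-07) = 142.4 Ω
V = IR = 18.6 × 142.4 = 2650 V

2650 V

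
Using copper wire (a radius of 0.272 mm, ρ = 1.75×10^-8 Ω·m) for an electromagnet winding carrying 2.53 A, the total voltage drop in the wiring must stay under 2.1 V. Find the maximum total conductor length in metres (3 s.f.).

11.0 m

A = πr² = π(2.7200e-04 m)² = 2.324e-07 m²
L_max = V_max·A/(1·ρI) = (2.1)(2.324e-07)/(1.75×10^-8×2.53) = 11.0 m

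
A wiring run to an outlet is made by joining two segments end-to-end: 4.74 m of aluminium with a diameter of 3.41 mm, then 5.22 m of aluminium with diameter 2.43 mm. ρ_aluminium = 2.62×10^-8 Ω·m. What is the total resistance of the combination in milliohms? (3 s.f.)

Segment 1: A = π(d/2)² = π(1.7050e-03 m)² = 9.133e-06 m²
R₁ = ρL/A = (2.62×10^-8)(4.74)/(9.133e-06) = 0.0136 Ω
Segment 2: A = π(d/2)² = π(1.2150e-03 m)² = 4.638e-06 m²
R₂ = (2.62×10^-8)(5.22)/(4.638e-06) = 0.02949 Ω
R = R₁ + R₂ = 43.1 mΩ

43.1 mΩ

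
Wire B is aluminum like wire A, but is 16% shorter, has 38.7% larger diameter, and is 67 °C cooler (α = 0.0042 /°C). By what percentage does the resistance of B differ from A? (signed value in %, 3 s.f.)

-68.6%

R ∝ ρL/d² with ρ ∝ (1+αΔT), so R_B/R_A = (1 − 16/100) × (1 + 38.7/100)⁻² × (1 − 0.0042×67)
= 0.84 × 0.5198 × 0.7186 = 0.3138
(R_B − R_A)/R_A = 0.3138 − 1 = -68.6%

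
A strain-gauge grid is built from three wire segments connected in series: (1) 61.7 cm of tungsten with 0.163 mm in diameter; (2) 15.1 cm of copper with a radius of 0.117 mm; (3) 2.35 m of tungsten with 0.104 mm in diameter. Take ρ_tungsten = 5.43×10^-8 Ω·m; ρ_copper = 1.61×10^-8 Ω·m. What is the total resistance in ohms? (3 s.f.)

16.7 Ω

Seg 1: A = π(d/2)² = π(8.1500e-05 m)² = 2.087e-08 m²
R_1 = (5.43×10^-8)(0.617)/(2.087e-08) = 1.606 Ω
Seg 2: A = πr² = π(1.1700e-04 m)² = 4.301e-08 m²
R_2 = (1.61×10^-8)(0.151)/(4.301e-08) = 0.05653 Ω
Seg 3: A = π(d/2)² = π(5.2000e-05 m)² = 8.495e-09 m²
R_3 = (5.43×10^-8)(2.35)/(8.495e-09) = 15.02 Ω
R_total = R_1 + R_2 + R_3 = 16.7 Ω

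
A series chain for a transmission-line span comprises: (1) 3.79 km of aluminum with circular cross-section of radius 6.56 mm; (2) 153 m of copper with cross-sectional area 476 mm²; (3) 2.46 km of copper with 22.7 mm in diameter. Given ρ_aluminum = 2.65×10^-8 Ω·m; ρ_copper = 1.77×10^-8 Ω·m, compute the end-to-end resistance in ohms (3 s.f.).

0.856 Ω

Seg 1: A = πr² = π(6.5600e-03 m)² = 1.352e-04 m²
R_1 = (2.65×10^-8)(3790)/(1.352e-04) = 0.7429 Ω
Seg 2: A = 476 mm² = 4.760e-04 m²
R_2 = (1.77×10^-8)(153)/(4.760e-04) = 0.005689 Ω
Seg 3: A = π(d/2)² = π(1.1350e-02 m)² = 4.047e-04 m²
R_3 = (1.77×10^-8)(2460)/(4.047e-04) = 0.1076 Ω
R_total = R_1 + R_2 + R_3 = 0.856 Ω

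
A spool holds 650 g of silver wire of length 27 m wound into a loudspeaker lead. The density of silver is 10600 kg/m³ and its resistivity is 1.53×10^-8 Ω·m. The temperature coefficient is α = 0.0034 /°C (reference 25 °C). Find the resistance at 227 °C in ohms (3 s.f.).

0.307 Ω

A = m/(density·L) = 0.65/(10600×27) = 2.2711e-06 m²
R = ρL/A = (1.53×10^-8)(27)/(2.2711e-06) = 0.1819 Ω
R(227 °C) = 0.1819 × (1 + 0.0034×202) = 0.307 Ω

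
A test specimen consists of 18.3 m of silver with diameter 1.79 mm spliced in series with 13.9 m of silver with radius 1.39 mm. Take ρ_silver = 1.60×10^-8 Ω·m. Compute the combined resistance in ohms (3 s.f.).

Segment 1: A = π(d/2)² = π(8.9500e-04 m)² = 2.516e-06 m²
R₁ = ρL/A = (1.60×10^-8)(18.3)/(2.516e-06) = 0.1164 Ω
Segment 2: A = πr² = π(1.3900e-03 m)² = 6.070e-06 m²
R₂ = (1.60×10^-8)(13.9)/(6.070e-06) = 0.03664 Ω
R = R₁ + R₂ = 0.153 Ω

0.153 Ω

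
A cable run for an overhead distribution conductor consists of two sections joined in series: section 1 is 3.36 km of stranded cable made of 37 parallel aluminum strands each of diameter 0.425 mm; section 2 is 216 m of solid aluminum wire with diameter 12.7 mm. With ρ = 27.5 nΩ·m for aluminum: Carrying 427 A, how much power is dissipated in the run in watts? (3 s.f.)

3.22×10^6 W

ρ = 27.5 nΩ·m = 2.75×10^-8 Ω·m
Section 1: A_strand = π(2.1250e-04)² = 1.419e-07 m²; R₁ = ρL/(N·A_s) = (2.75×10^-8)(3360)/(37×1.419e-07) = 17.6 Ω
Section 2: A = π(d/2)² = π(6.3500e-03 m)² = 1.267e-04 m²
R₂ = (2.75×10^-8)(216)/(1.267e-04) = 0.04689 Ω
R = R₁ + R₂ = 17.65 Ω
P = I²R = (427)² × 17.65 = 3.22×10^6 W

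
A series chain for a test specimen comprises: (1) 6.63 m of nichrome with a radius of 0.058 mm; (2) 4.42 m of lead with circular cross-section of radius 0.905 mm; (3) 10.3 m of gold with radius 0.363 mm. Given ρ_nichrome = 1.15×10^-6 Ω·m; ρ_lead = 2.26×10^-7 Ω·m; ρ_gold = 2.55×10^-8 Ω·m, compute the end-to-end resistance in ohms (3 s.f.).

Seg 1: A = πr² = π(5.8000e-05 m)² = 1.057e-08 m²
R_1 = (1.15×10^-6)(6.63)/(1.057e-08) = 721.4 Ω
Seg 2: A = πr² = π(9.0500e-04 m)² = 2.573e-06 m²
R_2 = (2.26×10^-7)(4.42)/(2.573e-06) = 0.3882 Ω
Seg 3: A = πr² = π(3.6300e-04 m)² = 4.140e-07 m²
R_3 = (2.55×10^-8)(10.3)/(4.140e-07) = 0.6345 Ω
R_total = R_1 + R_2 + R_3 = 722 Ω

722 Ω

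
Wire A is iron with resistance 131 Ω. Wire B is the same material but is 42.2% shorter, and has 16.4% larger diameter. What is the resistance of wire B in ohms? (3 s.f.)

R ∝ L/d², so R_B/R_A = (1 − 42.2/100) × (1 + 16.4/100)⁻²
= 0.578 × 0.7381 = 0.4266
R_B = 0.4266 × 131 = 55.9 Ω

55.9 Ω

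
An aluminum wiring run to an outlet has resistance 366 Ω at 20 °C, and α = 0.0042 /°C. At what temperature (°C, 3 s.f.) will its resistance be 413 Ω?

50.6 °C

R = R₀(1 + α(T − T₀)) ⇒ T = T₀ + (R/R₀ − 1)/α
T = 20 + (413/366 − 1)/0.0042 = 20 + (0.1284)/0.0042 = 50.6 °C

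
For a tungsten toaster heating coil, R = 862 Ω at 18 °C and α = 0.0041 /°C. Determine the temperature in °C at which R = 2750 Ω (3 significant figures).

552 °C

R = R₀(1 + α(T − T₀)) ⇒ T = T₀ + (R/R₀ − 1)/α
T = 18 + (2750/862 − 1)/0.0041 = 18 + (2.19)/0.0041 = 552 °C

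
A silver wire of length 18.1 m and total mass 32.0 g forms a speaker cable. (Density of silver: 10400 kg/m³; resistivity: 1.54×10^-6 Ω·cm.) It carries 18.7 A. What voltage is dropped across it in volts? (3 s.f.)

ρ = 1.54×10^-6 Ω·cm = 1.54×10^-8 Ω·m
A = m/(density·L) = 0.032/(10400×18.1) = 1.7000e-07 m²
R = ρL/A = (1.54×10^-8)(18.1)/(1.7000e-07) = 1.64 Ω
V = IR = 18.7 × 1.64 = 30.7 V

30.7 V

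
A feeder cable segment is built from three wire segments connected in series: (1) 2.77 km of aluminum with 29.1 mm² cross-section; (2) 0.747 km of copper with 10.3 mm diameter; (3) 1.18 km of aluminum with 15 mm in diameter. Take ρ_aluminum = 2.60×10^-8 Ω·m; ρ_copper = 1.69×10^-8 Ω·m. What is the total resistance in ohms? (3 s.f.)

2.80 Ω

Seg 1: A = 29.1 mm² = 2.910e-05 m²
R_1 = (2.60×10^-8)(2770)/(2.910e-05) = 2.475 Ω
Seg 2: A = π(d/2)² = π(5.1500e-03 m)² = 8.332e-05 m²
R_2 = (1.69×10^-8)(747)/(8.332e-05) = 0.1515 Ω
Seg 3: A = π(d/2)² = π(7.5000e-03 m)² = 1.767e-04 m²
R_3 = (2.60×10^-8)(1180)/(1.767e-04) = 0.1736 Ω
R_total = R_1 + R_2 + R_3 = 2.80 Ω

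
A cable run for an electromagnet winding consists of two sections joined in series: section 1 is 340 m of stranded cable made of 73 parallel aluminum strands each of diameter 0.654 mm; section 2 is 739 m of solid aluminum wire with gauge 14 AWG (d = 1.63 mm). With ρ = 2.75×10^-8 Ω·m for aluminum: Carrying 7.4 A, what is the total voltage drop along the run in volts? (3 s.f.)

74.9 V

Section 1: A_strand = π(3.2700e-04)² = 3.359e-07 m²; R₁ = ρL/(N·A_s) = (2.75×10^-8)(340)/(73×3.359e-07) = 0.3813 Ω
Section 2: A = π(1.63/2 mm)² = π(8.1500e-04 m)² = 2.087e-06 m²
R₂ = (2.75×10^-8)(739)/(2.087e-06) = 9.739 Ω
R = R₁ + R₂ = 10.12 Ω
V = IR = 7.4 × 10.12 = 74.9 V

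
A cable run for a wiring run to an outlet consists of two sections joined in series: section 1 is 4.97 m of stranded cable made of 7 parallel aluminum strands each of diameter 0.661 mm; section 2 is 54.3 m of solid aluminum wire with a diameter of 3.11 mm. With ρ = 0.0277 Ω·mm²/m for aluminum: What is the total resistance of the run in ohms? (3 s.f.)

0.255 Ω

ρ = 0.0277 Ω·mm²/m = 2.77×10^-8 Ω·m
Section 1: A_strand = π(3.3050e-04)² = 3.432e-07 m²; R₁ = ρL/(N·A_s) = (2.77×10^-8)(4.97)/(7×3.432e-07) = 0.05731 Ω
Section 2: A = π(d/2)² = π(1.5550e-03 m)² = 7.596e-06 m²
R₂ = (2.77×10^-8)(54.3)/(7.596e-06) = 0.198 Ω
R = R₁ + R₂ = 0.255 Ω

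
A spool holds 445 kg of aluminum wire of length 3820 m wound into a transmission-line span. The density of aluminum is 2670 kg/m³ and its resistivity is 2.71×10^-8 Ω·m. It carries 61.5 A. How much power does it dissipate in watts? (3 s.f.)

8970 W

A = m/(density·L) = 445/(2670×3820) = 4.3630e-05 m²
R = ρL/A = (2.71×10^-8)(3820)/(4.3630e-05) = 2.373 Ω
P = I²R = (61.5)² × 2.373 = 8970 W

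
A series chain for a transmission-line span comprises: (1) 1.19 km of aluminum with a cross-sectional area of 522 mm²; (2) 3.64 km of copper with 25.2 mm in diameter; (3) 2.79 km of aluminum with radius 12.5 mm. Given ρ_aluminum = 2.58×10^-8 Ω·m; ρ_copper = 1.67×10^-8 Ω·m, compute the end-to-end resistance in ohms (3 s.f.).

0.327 Ω

Seg 1: A = 522 mm² = 5.220e-04 m²
R_1 = (2.58×10^-8)(1190)/(5.220e-04) = 0.05882 Ω
Seg 2: A = π(d/2)² = π(1.2600e-02 m)² = 4.988e-04 m²
R_2 = (1.67×10^-8)(3640)/(4.988e-04) = 0.1219 Ω
Seg 3: A = πr² = π(1.2500e-02 m)² = 4.909e-04 m²
R_3 = (2.58×10^-8)(2790)/(4.909e-04) = 0.1466 Ω
R_total = R_1 + R_2 + R_3 = 0.327 Ω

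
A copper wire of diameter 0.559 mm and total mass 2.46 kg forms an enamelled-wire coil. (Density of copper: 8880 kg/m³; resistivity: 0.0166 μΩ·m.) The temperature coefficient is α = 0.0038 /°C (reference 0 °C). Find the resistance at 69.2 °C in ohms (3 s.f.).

96.4 Ω

ρ = 0.0166 μΩ·m = 1.66×10^-8 Ω·m
A = π(d/2)² = π(2.7950e-04 m)² = 2.4542e-07 m²
L = m/(density·A) = 2.46/(8880×2.4542e-07) = 1129 m
R = ρL/A = (1.66×10^-8)(1129)/(2.4542e-07) = 76.35 Ω
R(69.2 °C) = 76.35 × (1 + 0.0038×69.2) = 96.4 Ω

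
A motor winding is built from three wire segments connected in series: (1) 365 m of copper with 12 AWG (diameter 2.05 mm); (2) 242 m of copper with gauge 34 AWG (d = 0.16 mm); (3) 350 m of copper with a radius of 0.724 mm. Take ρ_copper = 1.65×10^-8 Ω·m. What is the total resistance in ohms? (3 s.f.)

Seg 1: A = π(2.05/2 mm)² = π(1.0250e-03 m)² = 3.301e-06 m²
R_1 = (1.65×10^-8)(365)/(3.301e-06) = 1.825 Ω
Seg 2: A = π(0.16/2 mm)² = π(8.0000e-05 m)² = 2.011e-08 m²
R_2 = (1.65×10^-8)(242)/(2.011e-08) = 198.6 Ω
Seg 3: A = πr² = π(7.2400e-04 m)² = 1.647e-06 m²
R_3 = (1.65×10^-8)(350)/(1.647e-06) = 3.507 Ω
R_total = R_1 + R_2 + R_3 = 204 Ω

204 Ω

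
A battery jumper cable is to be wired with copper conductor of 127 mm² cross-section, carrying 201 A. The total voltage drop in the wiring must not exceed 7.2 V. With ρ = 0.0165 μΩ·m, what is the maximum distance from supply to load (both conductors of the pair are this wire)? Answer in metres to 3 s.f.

138 m

ρ = 0.0165 μΩ·m = 1.65×10^-8 Ω·m
A = 127 mm² = 1.270e-04 m²
L_max = V_max·A/(2·ρI) = (7.2)(1.270e-04)/(2×1.65×10^-8×201) = 138 m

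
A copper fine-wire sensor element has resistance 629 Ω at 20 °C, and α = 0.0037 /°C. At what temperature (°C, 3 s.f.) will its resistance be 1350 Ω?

R = R₀(1 + α(T − T₀)) ⇒ T = T₀ + (R/R₀ − 1)/α
T = 20 + (1350/629 − 1)/0.0037 = 20 + (1.146)/0.0037 = 330 °C

330 °C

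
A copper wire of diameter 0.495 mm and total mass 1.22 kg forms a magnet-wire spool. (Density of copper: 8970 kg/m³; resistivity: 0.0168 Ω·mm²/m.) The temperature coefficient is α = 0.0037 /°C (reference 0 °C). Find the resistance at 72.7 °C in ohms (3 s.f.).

ρ = 0.0168 Ω·mm²/m = 1.68×10^-8 Ω·m
A = π(d/2)² = π(2.4750e-04 m)² = 1.9244e-07 m²
L = m/(density·A) = 1.22/(8970×1.9244e-07) = 706.8 m
R = ρL/A = (1.68×10^-8)(706.8)/(1.9244e-07) = 61.7 Ω
R(72.7 °C) = 61.7 × (1 + 0.0037×72.7) = 78.3 Ω

78.3 Ω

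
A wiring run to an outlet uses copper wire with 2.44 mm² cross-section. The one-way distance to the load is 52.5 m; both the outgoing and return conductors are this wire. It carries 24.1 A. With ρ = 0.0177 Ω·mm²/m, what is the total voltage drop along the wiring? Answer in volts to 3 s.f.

ρ = 0.0177 Ω·mm²/m = 1.77×10^-8 Ω·m
A = 2.44 mm² = 2.440e-06 m²
Total conductor length (both ways) L = 2 × 52.5 = 105 m
R = ρL/A = (1.77×10^-8)(105)/(2.440e-06) = 0.7617 Ω
V = IR = 24.1 × 0.7617 = 18.4 V

18.4 V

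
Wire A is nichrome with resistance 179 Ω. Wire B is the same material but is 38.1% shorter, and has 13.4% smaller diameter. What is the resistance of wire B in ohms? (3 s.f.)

148 Ω

R ∝ L/d², so R_B/R_A = (1 − 38.1/100) × (1 − 13.4/100)⁻²
= 0.619 × 1.333 = 0.8254
R_B = 0.8254 × 179 = 148 Ω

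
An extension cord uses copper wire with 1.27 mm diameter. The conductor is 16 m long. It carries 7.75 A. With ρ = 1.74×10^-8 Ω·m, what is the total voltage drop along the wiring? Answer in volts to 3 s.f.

A = π(d/2)² = π(6.3500e-04 m)² = 1.267e-06 m²
R = ρL/A = (1.74×10^-8)(16)/(1.267e-06) = 0.2198 Ω
V = IR = 7.75 × 0.2198 = 1.70 V

1.70 V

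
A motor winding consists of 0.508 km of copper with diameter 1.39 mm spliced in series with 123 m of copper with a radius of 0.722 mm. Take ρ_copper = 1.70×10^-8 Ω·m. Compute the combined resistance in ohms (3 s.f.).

Segment 1: A = π(d/2)² = π(6.9500e-04 m)² = 1.517e-06 m²
R₁ = ρL/A = (1.70×10^-8)(508)/(1.517e-06) = 5.691 Ω
Segment 2: A = πr² = π(7.2200e-04 m)² = 1.638e-06 m²
R₂ = (1.70×10^-8)(123)/(1.638e-06) = 1.277 Ω
R = R₁ + R₂ = 6.97 Ω

6.97 Ω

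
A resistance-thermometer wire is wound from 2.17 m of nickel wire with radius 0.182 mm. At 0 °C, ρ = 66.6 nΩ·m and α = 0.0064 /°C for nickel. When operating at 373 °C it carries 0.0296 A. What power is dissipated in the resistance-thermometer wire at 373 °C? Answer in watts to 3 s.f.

ρ = 66.6 nΩ·m = 6.66×10^-8 Ω·m
A = πr² = π(1.8200e-04 m)² = 1.041e-07 m²
R₍0₎ = ρL/A = (6.66×10^-8)(2.17)/(1.041e-07) = 1.389 Ω
R₍373₎ = R₍0₎(1 + αΔT) = 1.389 × (1 + 0.0064×373) = 4.704 Ω
P = I²R = (0.0296)² × 4.704 = 0.00412 W

0.00412 W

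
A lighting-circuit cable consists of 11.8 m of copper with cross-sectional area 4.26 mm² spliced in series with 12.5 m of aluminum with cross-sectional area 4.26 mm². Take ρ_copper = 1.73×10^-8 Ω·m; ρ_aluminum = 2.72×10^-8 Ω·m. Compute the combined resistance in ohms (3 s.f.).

0.128 Ω

Segment 1: A = 4.26 mm² = 4.260e-06 m²
R₁ = ρL/A = (1.73×10^-8)(11.8)/(4.260e-06) = 0.04792 Ω
R₂ = (2.72×10^-8)(12.5)/(4.260e-06) = 0.07981 Ω
R = R₁ + R₂ = 0.128 Ω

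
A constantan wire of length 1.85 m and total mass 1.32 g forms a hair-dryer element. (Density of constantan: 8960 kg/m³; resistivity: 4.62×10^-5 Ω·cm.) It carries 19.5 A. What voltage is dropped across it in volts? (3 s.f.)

ρ = 4.62×10^-5 Ω·cm = 4.62×10^-7 Ω·m
A = m/(density·L) = 0.00132/(8960×1.85) = 7.9633e-08 m²
R = ρL/A = (4.62×10^-7)(1.85)/(7.9633e-08) = 10.73 Ω
V = IR = 19.5 × 10.73 = 209 V

209 V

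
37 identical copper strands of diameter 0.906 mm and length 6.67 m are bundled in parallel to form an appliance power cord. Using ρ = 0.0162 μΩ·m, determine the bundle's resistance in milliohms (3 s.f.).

4.53 mΩ

ρ = 0.0162 μΩ·m = 1.62×10^-8 Ω·m
A_strand = π(4.5300e-04 m)² = 6.447e-07 m²
R_strand = ρL/A = (1.62×10^-8)(6.67)/(6.447e-07) = 0.1676 Ω
R_total = R_strand/N = 0.1676/37 = 4.53 mΩ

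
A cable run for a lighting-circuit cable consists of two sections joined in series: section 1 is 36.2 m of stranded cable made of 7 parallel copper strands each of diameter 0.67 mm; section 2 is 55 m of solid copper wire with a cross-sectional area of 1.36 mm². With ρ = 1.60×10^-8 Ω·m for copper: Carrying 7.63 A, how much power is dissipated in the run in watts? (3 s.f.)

Section 1: A_strand = π(3.3500e-04)² = 3.526e-07 m²; R₁ = ρL/(N·A_s) = (1.60×10^-8)(36.2)/(7×3.526e-07) = 0.2347 Ω
Section 2: A = 1.36 mm² = 1.360e-06 m²
R₂ = (1.60×10^-8)(55)/(1.360e-06) = 0.6471 Ω
R = R₁ + R₂ = 0.8817 Ω
P = I²R = (7.63)² × 0.8817 = 51.3 W

51.3 W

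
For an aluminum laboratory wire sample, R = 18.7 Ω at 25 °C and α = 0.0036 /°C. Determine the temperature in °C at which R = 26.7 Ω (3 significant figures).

R = R₀(1 + α(T − T₀)) ⇒ T = T₀ + (R/R₀ − 1)/α
T = 25 + (26.7/18.7 − 1)/0.0036 = 25 + (0.4278)/0.0036 = 144 °C

144 °C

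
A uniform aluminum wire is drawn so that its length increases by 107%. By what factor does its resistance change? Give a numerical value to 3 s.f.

4.28

k = 1 + 107/100 = 2.07; volume constant ⇒ A' = A/k, so R' = k²R.
Factor = 4.28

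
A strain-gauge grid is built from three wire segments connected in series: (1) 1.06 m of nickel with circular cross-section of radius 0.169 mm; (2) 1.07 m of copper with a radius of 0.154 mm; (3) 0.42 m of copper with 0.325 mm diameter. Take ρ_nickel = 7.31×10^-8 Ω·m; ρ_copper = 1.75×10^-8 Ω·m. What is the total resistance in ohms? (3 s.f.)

1.20 Ω

Seg 1: A = πr² = π(1.6900e-04 m)² = 8.973e-08 m²
R_1 = (7.31×10^-8)(1.06)/(8.973e-08) = 0.8636 Ω
Seg 2: A = πr² = π(1.5400e-04 m)² = 7.451e-08 m²
R_2 = (1.75×10^-8)(1.07)/(7.451e-08) = 0.2513 Ω
Seg 3: A = π(d/2)² = π(1.6250e-04 m)² = 8.296e-08 m²
R_3 = (1.75×10^-8)(0.42)/(8.296e-08) = 0.0886 Ω
R_total = R_1 + R_2 + R_3 = 1.20 Ω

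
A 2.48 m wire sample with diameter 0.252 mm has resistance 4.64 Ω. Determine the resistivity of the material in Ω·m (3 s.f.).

A = π(d/2)² = π(1.2600e-04 m)² = 4.988e-08 m²
ρ = RA/L = (4.64)(4.988e-08)/(2.48) = 9.33×10^-8 Ω·m

9.33×10^-8 Ω·m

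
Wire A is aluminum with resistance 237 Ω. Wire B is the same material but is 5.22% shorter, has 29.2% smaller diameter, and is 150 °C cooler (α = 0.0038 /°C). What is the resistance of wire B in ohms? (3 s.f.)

R ∝ ρL/d² with ρ ∝ (1+αΔT), so R_B/R_A = (1 − 5.22/100) × (1 − 29.2/100)⁻² × (1 − 0.0038×150)
= 0.9478 × 1.995 × 0.43 = 0.8131
R_B = 0.8131 × 237 = 193 Ω

193 Ω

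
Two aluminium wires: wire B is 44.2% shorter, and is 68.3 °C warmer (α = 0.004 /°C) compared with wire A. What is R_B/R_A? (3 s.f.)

R ∝ ρL/d² with ρ ∝ (1+αΔT), so R_B/R_A = (1 − 44.2/100) × (1 + 0.004×68.3)
= 0.558 × 1.273 = 0.710

0.710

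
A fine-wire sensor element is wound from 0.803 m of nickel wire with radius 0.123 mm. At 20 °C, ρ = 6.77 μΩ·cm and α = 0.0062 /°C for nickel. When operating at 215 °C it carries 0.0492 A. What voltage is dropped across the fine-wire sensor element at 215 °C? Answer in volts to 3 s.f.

ρ = 6.77 μΩ·cm = 6.77×10^-8 Ω·m
A = πr² = π(1.2300e-04 m)² = 4.753e-08 m²
R₍20₎ = ρL/A = (6.77×10^-8)(0.803)/(4.753e-08) = 1.144 Ω
R₍215₎ = R₍20₎(1 + αΔT) = 1.144 × (1 + 0.0062×195) = 2.527 Ω
V = IR = 0.0492 × 2.527 = 0.124 V

0.124 V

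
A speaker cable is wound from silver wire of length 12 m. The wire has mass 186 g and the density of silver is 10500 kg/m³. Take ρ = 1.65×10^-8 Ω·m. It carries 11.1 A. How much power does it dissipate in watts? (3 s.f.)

A = m/(density·L) = 0.186/(10500×12) = 1.4762e-06 m²
R = ρL/A = (1.65×10^-8)(12)/(1.4762e-06) = 0.1341 Ω
P = I²R = (11.1)² × 0.1341 = 16.5 W

16.5 W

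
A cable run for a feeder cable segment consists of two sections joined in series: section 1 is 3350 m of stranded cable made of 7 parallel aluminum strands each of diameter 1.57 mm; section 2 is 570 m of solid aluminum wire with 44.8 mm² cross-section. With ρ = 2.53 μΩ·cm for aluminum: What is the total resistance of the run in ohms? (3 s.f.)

ρ = 2.53 μΩ·cm = 2.53×10^-8 Ω·m
Section 1: A_strand = π(7.8500e-04)² = 1.936e-06 m²; R₁ = ρL/(N·A_s) = (2.53×10^-8)(3350)/(7×1.936e-06) = 6.254 Ω
Section 2: A = 44.8 mm² = 4.480e-05 m²
R₂ = (2.53×10^-8)(570)/(4.480e-05) = 0.3219 Ω
R = R₁ + R₂ = 6.58 Ω

6.58 Ω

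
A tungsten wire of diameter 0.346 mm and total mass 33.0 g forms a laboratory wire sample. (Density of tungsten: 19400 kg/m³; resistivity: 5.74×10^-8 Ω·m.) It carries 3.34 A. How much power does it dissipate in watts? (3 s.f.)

A = π(d/2)² = π(1.7300e-04 m)² = 9.4025e-08 m²
L = m/(density·A) = 0.033/(19400×9.4025e-08) = 18.09 m
R = ρL/A = (5.74×10^-8)(18.09)/(9.4025e-08) = 11.04 Ω
P = I²R = (3.34)² × 11.04 = 123 W

123 W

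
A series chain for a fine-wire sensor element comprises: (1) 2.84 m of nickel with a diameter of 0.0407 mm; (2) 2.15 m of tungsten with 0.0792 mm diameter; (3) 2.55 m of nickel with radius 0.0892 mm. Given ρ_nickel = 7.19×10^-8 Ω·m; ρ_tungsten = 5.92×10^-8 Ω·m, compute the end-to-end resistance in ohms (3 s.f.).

190 Ω

Seg 1: A = π(d/2)² = π(2.0350e-05 m)² = 1.301e-09 m²
R_1 = (7.19×10^-8)(2.84)/(1.301e-09) = 157 Ω
Seg 2: A = π(d/2)² = π(3.9600e-05 m)² = 4.927e-09 m²
R_2 = (5.92×10^-8)(2.15)/(4.927e-09) = 25.84 Ω
Seg 3: A = πr² = π(8.9200e-05 m)² = 2.500e-08 m²
R_3 = (7.19×10^-8)(2.55)/(2.500e-08) = 7.335 Ω
R_total = R_1 + R_2 + R_3 = 190 Ω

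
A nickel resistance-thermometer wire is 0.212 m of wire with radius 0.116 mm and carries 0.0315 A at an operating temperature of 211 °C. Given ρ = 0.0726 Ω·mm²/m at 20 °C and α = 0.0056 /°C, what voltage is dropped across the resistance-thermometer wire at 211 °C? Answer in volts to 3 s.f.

0.0237 V

ρ = 0.0726 Ω·mm²/m = 7.26×10^-8 Ω·m
A = πr² = π(1.1600e-04 m)² = 4.227e-08 m²
R₍20₎ = ρL/A = (7.26×10^-8)(0.212)/(4.227e-08) = 0.3641 Ω
R₍211₎ = R₍20₎(1 + αΔT) = 0.3641 × (1 + 0.0056×191) = 0.7535 Ω
V = IR = 0.0315 × 0.7535 = 0.0237 V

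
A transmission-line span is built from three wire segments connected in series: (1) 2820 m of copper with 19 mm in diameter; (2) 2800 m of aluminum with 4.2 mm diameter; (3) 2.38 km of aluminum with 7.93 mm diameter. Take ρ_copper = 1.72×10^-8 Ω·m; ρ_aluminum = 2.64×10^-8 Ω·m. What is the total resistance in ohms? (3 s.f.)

Seg 1: A = π(d/2)² = π(9.5000e-03 m)² = 2.835e-04 m²
R_1 = (1.72×10^-8)(2820)/(2.835e-04) = 0.1711 Ω
Seg 2: A = π(d/2)² = π(2.1000e-03 m)² = 1.385e-05 m²
R_2 = (2.64×10^-8)(2800)/(1.385e-05) = 5.335 Ω
Seg 3: A = π(d/2)² = π(3.9650e-03 m)² = 4.939e-05 m²
R_3 = (2.64×10^-8)(2380)/(4.939e-05) = 1.272 Ω
R_total = R_1 + R_2 + R_3 = 6.78 Ω

6.78 Ω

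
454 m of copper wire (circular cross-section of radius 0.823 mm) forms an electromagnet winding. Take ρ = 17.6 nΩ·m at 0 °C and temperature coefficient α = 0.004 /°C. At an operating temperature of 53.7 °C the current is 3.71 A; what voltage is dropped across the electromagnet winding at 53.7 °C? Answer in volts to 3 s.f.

ρ = 17.6 nΩ·m = 1.76×10^-8 Ω·m
A = πr² = π(8.2300e-04 m)² = 2.128e-06 m²
R₍0₎ = ρL/A = (1.76×10^-8)(454)/(2.128e-06) = 3.755 Ω
R₍53.7₎ = R₍0₎(1 + αΔT) = 3.755 × (1 + 0.004×53.7) = 4.562 Ω
V = IR = 3.71 × 4.562 = 16.9 V

16.9 V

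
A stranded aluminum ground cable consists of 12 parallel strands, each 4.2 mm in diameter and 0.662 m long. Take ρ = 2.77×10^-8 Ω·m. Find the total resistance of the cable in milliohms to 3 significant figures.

0.110 mΩ

A_strand = π(2.1000e-03 m)² = 1.385e-05 m²
R_strand = ρL/A = (2.77×10^-8)(0.662)/(1.385e-05) = 0.001324 Ω
R_total = R_strand/N = 0.001324/12 = 0.110 mΩ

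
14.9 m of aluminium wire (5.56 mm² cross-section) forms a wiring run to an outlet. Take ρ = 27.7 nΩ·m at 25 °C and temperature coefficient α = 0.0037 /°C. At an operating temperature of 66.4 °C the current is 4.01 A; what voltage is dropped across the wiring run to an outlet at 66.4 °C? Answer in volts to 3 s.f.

ρ = 27.7 nΩ·m = 2.77×10^-8 Ω·m
A = 5.56 mm² = 5.560e-06 m²
R₍25₎ = ρL/A = (2.77×10^-8)(14.9)/(5.560e-06) = 0.07423 Ω
R₍66.4₎ = R₍25₎(1 + αΔT) = 0.07423 × (1 + 0.0037×41.4) = 0.0856 Ω
V = IR = 4.01 × 0.0856 = 0.343 V

0.343 V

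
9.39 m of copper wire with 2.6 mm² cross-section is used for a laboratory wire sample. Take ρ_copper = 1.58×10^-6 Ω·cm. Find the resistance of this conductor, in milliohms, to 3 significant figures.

ρ = 1.58×10^-6 Ω·cm = 1.58×10^-8 Ω·m
A = 2.6 mm² = 2.600e-06 m²
R = ρL/A = (1.58×10^-8)(9.39 m)/(2.600e-06 m²) = 57.1 mΩ

57.1 mΩ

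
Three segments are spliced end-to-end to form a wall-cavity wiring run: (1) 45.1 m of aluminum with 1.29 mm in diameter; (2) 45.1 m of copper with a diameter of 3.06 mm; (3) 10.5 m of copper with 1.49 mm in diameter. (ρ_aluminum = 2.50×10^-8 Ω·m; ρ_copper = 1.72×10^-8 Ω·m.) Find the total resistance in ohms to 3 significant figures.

1.07 Ω

Seg 1: A = π(d/2)² = π(6.4500e-04 m)² = 1.307e-06 m²
R_1 = (2.50×10^-8)(45.1)/(1.307e-06) = 0.8627 Ω
Seg 2: A = π(d/2)² = π(1.5300e-03 m)² = 7.354e-06 m²
R_2 = (1.72×10^-8)(45.1)/(7.354e-06) = 0.1055 Ω
Seg 3: A = π(d/2)² = π(7.4500e-04 m)² = 1.744e-06 m²
R_3 = (1.72×10^-8)(10.5)/(1.744e-06) = 0.1036 Ω
R_total = R_1 + R_2 + R_3 = 1.07 Ω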